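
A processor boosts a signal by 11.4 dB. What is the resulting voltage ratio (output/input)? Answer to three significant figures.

Voltage ratio = 10^(dB/20).
10^(11.4/20) = 10^(0.5700) = 3.72.

3.72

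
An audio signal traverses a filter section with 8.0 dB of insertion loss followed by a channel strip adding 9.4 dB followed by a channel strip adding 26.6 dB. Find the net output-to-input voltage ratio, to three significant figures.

Net gain = (−8.0) + 9.4 + 26.6 = 28.0 dB.
Voltage ratio = 10^(28.0/20) = 25.1.

25.1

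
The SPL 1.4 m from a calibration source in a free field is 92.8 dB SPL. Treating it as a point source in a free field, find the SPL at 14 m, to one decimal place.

Inverse-square spreading gives ΔL = −20·log₁₀(d₂/d₁).
ΔL = −20·log₁₀(14/1.4) = -20.00 dB, so L₂ = 92.8 + (-20.00) = 72.8 dB SPL.

72.8 dB SPL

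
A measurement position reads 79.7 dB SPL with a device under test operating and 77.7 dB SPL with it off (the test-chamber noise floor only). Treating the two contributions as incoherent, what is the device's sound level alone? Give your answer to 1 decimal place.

75.4 dB SPL

Background correction is a power subtraction:
L_src = 10·log₁₀(10^(79.7/10) − 10^(77.7/10)) = 10·log₁₀(34440000) = 75.4 dB SPL.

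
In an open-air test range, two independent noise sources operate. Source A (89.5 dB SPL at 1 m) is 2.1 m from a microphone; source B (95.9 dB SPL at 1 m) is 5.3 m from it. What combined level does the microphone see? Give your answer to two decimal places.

85.32 dB SPL

At the listener: L_A = 89.5 − 20·log₁₀(2.1) = 83.056 dB; L_B = 95.9 − 20·log₁₀(5.3) = 81.414 dB.
Combined: 10·log₁₀(10^(83.056/10)+10^(81.414/10)) = 85.32 dB SPL.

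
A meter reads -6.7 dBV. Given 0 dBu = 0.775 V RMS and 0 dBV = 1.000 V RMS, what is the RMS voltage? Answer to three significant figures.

0.462 V

V = 1.000 V × 10^(-6.7/20).
= 1.000 × 0.4624 = 0.462 V.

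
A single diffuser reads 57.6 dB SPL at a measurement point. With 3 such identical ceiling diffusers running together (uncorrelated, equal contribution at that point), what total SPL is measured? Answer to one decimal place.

3 equal incoherent sources raise the level by 10·log₁₀(3) = 4.77 dB.
L_total = 57.6 + 4.77 = 62.4 dB SPL.

62.4 dB SPL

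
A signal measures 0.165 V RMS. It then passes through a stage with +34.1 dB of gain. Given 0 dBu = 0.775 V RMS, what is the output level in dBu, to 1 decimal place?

Input level: 20·log₁₀(0.165/0.775) = -13.44 dBu.
Output: -13.44 + 34.1 = +20.7 dBu.

+20.7 dBu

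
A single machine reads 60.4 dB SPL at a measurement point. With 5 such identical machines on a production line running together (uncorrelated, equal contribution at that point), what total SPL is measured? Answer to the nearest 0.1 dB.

67.4 dB SPL

5 equal incoherent sources raise the level by 10·log₁₀(5) = 6.99 dB.
L_total = 60.4 + 6.99 = 67.4 dB SPL.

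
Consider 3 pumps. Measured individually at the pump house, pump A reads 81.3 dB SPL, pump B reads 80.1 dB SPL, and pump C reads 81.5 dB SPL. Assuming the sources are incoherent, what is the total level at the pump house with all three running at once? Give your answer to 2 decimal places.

85.78 dB SPL

Uncorrelated sources add in intensity (power), not in dB.
L_total = 10·log₁₀(10^(81.3/10) + 10^(80.1/10) + 10^(81.5/10)) = 10·log₁₀(378500000) = 85.78 dB SPL.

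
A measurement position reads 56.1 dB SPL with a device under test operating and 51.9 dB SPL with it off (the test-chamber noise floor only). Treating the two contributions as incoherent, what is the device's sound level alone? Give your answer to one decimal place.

54.0 dB SPL

Remove the background by subtracting linear intensities:
L_src = 10·log₁₀(10^(56.1/10) − 10^(51.9/10)) = 10·log₁₀(252500) = 54.0 dB SPL.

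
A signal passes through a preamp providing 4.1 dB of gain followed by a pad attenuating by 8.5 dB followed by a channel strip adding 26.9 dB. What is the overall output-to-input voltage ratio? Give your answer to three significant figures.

13.3

Net gain = 4.1 + (−8.5) + 26.9 = 22.5 dB.
Voltage ratio = 10^(22.5/20) = 13.3.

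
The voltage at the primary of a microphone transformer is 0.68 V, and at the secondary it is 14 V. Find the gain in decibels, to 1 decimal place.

26.3 dB

For a voltage ratio, dB = 20·log₁₀(V₂/V₁).
20·log₁₀(14/0.68) = 20·log₁₀(20.59) = 26.3 dB.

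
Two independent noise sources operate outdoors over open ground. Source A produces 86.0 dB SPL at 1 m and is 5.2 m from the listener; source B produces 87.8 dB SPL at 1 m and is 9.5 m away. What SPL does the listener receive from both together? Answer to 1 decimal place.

At the listener: L_A = 86.0 − 20·log₁₀(5.2) = 71.68 dB; L_B = 87.8 − 20·log₁₀(9.5) = 68.25 dB.
Combined: 10·log₁₀(10^(71.68/10)+10^(68.25/10)) = 73.3 dB SPL.

73.3 dB SPL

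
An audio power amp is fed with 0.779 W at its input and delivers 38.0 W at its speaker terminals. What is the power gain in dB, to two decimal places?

Power ratio → dB uses the 10·log₁₀ form:
10·log₁₀(38.0/0.779) = 10·log₁₀(48.78) = 16.88 dB.

16.88 dB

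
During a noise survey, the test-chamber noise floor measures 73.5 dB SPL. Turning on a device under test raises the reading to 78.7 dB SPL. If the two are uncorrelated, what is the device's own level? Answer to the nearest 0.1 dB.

Subtract intensities: L_src = 10·log₁₀(10^(L_total/10) − 10^(L_bg/10)).
L_src = 10·log₁₀(10^(78.7/10) − 10^(73.5/10)) = 10·log₁₀(51740000) = 77.1 dB SPL.

77.1 dB SPL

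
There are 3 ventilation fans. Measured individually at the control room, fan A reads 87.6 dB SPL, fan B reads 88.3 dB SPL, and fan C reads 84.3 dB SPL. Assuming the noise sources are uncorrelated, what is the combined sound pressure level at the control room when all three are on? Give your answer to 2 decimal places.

91.82 dB SPL

Uncorrelated sources add in intensity (power), not in dB.
L_total = 10·log₁₀(10^(87.6/10) + 10^(88.3/10) + 10^(84.3/10)) = 10·log₁₀(1521000000) = 91.82 dB SPL.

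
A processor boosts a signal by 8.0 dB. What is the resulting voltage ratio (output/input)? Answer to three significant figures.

Voltage ratio = 10^(dB/20).
10^(8.0/20) = 10^(0.4000) = 2.51.

2.51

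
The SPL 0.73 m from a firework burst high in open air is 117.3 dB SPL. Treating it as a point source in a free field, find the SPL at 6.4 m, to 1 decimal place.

Free-field point source: level drops by 20·log₁₀ of the distance ratio.
ΔL = −20·log₁₀(6.4/0.73) = -18.86 dB, so L₂ = 117.3 + (-18.86) = 98.4 dB SPL.

98.4 dB SPL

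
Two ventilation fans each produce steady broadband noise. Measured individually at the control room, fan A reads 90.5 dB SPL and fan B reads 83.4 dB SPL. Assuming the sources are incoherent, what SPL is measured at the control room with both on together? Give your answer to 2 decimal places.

91.27 dB SPL

Add the sources as powers (linear), then convert back to dB:
L_total = 10·log₁₀(10^(90.5/10) + 10^(83.4/10)) = 10·log₁₀(1341000000) = 91.27 dB SPL.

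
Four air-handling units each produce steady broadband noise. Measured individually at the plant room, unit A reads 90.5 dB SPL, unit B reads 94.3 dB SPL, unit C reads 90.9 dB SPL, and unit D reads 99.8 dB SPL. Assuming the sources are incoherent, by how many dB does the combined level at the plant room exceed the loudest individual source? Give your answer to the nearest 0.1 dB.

Incoherent sources sum as intensities:
L_total = 10·log₁₀(10^(90.5/10) + 10^(94.3/10) + 10^(90.9/10) + 10^(99.8/10)) = 101.64 dB SPL.
Excess over the loudest (99.8 dB): 101.64 − 99.8 = 1.8 dB.

1.8 dB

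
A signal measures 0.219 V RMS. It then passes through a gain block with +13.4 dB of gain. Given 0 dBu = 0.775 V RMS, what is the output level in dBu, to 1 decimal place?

Input level: 20·log₁₀(0.219/0.775) = -10.98 dBu.
Output: -10.98 + 13.4 = +2.4 dBu.

+2.4 dBu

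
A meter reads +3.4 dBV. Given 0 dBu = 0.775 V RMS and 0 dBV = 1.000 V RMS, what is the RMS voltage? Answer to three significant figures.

1.48 V

V = 1.000 V × 10^(+3.4/20).
= 1.000 × 1.479 = 1.48 V.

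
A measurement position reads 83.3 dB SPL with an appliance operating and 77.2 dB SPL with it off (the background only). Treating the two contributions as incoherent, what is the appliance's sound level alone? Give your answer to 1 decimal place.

82.1 dB SPL

Background correction is a power subtraction:
L_src = 10·log₁₀(10^(83.3/10) − 10^(77.2/10)) = 10·log₁₀(161300000) = 82.1 dB SPL.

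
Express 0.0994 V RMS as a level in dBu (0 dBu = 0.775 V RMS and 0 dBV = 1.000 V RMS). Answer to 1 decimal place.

-17.8 dBu

dBu = 20·log₁₀(V / 0.775 V).
20·log₁₀(0.0994/0.775) = -17.8 dBu.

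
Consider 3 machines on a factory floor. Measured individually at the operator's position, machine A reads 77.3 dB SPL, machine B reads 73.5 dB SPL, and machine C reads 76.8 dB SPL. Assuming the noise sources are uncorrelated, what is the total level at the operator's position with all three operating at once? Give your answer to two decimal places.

80.93 dB SPL

Add the sources as powers (linear), then convert back to dB:
L_total = 10·log₁₀(10^(77.3/10) + 10^(73.5/10) + 10^(76.8/10)) = 10·log₁₀(124000000) = 80.93 dB SPL.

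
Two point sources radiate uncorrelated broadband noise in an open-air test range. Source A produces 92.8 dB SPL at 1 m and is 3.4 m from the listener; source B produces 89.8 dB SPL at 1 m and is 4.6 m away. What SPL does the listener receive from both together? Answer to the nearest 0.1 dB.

83.2 dB SPL

At the listener: L_A = 92.8 − 20·log₁₀(3.4) = 82.17 dB; L_B = 89.8 − 20·log₁₀(4.6) = 76.54 dB.
Combined: 10·log₁₀(10^(82.17/10)+10^(76.54/10)) = 83.2 dB SPL.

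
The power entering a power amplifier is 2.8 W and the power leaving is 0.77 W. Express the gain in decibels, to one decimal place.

For a power ratio, dB = 10·log₁₀(P₂/P₁).
10·log₁₀(0.77/2.8) = 10·log₁₀(0.2750) = -5.6 dB.

-5.6 dB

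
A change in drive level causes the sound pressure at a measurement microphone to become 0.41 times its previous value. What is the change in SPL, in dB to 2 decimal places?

-7.74 dB

Sound pressure is an amplitude quantity: ΔL = 20·log₁₀(p₂/p₁).
20·log₁₀(0.41) = -7.74 dB.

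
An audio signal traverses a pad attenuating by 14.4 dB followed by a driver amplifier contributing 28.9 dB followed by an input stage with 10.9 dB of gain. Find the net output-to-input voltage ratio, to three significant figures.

Net gain = (−14.4) + 28.9 + 10.9 = 25.4 dB.
Voltage ratio = 10^(25.4/20) = 18.6.

18.6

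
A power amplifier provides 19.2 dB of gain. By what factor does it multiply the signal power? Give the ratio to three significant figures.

Power ratio = 10^(dB/10).
10^(19.2/10) = 10^(1.920) = 83.2.

83.2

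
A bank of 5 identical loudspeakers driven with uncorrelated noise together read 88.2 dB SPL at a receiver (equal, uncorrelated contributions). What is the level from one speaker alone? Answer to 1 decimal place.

5 equal incoherent sources add 10·log₁₀(5) = 6.99 dB over one source.
L_one = 88.2 − 6.99 = 81.2 dB SPL.

81.2 dB SPL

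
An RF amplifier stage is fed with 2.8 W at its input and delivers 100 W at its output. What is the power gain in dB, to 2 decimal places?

15.53 dB

Power ratio → dB uses the 10·log₁₀ form:
10·log₁₀(100/2.8) = 10·log₁₀(35.71) = 15.53 dB.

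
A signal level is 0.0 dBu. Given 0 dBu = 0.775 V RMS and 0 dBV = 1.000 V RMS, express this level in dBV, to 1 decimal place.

The offset between the scales is 20·log₁₀(0.775/1.000) = −2.214 dB.
So dBV = 0.0 − 2.214 = -2.2 dBV.

-2.2 dBV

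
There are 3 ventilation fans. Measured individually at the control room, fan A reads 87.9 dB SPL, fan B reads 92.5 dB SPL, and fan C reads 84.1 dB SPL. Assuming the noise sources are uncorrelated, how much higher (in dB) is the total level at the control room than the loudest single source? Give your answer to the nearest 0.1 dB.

1.7 dB

Incoherent sources sum as intensities:
L_total = 10·log₁₀(10^(87.9/10) + 10^(92.5/10) + 10^(84.1/10)) = 94.24 dB SPL.
Excess over the loudest (92.5 dB): 94.24 − 92.5 = 1.7 dB.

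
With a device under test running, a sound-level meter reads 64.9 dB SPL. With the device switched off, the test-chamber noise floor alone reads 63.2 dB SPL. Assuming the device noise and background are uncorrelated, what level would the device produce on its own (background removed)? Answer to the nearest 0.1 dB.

60.0 dB SPL

Remove the background by subtracting linear intensities:
L_src = 10·log₁₀(10^(64.9/10) − 10^(63.2/10)) = 10·log₁₀(1001000) = 60.0 dB SPL.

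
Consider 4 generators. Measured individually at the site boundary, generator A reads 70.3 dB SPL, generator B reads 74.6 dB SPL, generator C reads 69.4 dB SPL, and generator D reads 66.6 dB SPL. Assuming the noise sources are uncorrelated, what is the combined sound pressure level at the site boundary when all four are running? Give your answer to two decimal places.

Uncorrelated sources add in intensity (power), not in dB.
L_total = 10·log₁₀(10^(70.3/10) + 10^(74.6/10) + 10^(69.4/10) + 10^(66.6/10)) = 10·log₁₀(52840000) = 77.23 dB SPL.

77.23 dB SPL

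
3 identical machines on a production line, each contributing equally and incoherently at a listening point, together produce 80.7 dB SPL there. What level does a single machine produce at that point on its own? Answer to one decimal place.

75.9 dB SPL

3 equal incoherent sources add 10·log₁₀(3) = 4.77 dB over one source.
L_one = 80.7 − 4.77 = 75.9 dB SPL.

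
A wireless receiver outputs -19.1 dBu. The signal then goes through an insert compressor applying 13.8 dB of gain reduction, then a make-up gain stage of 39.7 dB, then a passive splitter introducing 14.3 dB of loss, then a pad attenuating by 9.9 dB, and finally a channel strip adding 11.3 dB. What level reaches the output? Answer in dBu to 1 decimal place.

Cascaded gains and losses add directly in dB.
-19.1 − 13.8 + 39.7 − 14.3 − 9.9 + 11.3 = -6.1 dBu.

-6.1 dBu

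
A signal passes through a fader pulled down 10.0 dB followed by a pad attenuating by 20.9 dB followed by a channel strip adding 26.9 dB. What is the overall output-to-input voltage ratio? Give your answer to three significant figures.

0.631

Net gain = (−10.0) + (−20.9) + 26.9 = -4.0 dB.
Voltage ratio = 10^(-4.0/20) = 0.631.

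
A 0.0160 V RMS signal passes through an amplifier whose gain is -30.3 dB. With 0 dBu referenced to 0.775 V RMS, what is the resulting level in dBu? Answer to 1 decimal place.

-64.0 dBu

Input level: 20·log₁₀(0.0160/0.775) = -33.70 dBu.
Output: -33.70 − 30.3 = -64.0 dBu.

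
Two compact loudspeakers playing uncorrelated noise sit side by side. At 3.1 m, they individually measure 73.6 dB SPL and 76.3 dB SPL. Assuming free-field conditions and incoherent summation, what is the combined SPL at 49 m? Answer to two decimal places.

Combined at 3.1 m: 10·log₁₀(10^(73.6/10)+10^(76.3/10)) = 78.167 dB SPL.
Then apply −20·log₁₀(49/3.1) = -23.977 dB → 54.19 dB SPL.

54.19 dB SPL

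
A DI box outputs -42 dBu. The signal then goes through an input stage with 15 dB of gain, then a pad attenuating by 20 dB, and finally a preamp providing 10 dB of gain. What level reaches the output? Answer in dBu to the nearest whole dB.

-37 dBu

Cascaded gains and losses add directly in dB.
-42 + 15 − 20 + 10 = -37 dBu.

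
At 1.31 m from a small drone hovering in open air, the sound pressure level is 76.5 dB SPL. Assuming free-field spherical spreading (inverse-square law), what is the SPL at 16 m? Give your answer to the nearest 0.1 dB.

54.8 dB SPL

Free-field point source: level drops by 20·log₁₀ of the distance ratio.
ΔL = −20·log₁₀(16/1.31) = -21.74 dB, so L₂ = 76.5 + (-21.74) = 54.8 dB SPL.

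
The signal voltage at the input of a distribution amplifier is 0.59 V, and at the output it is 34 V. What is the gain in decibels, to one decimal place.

35.2 dB

For a voltage ratio, dB = 20·log₁₀(V₂/V₁).
20·log₁₀(34/0.59) = 20·log₁₀(57.63) = 35.2 dB.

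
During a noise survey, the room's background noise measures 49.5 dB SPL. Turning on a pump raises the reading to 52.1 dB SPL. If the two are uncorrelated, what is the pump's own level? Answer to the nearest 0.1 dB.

Remove the background by subtracting linear intensities:
L_src = 10·log₁₀(10^(52.1/10) − 10^(49.5/10)) = 10·log₁₀(73060) = 48.6 dB SPL.

48.6 dB SPL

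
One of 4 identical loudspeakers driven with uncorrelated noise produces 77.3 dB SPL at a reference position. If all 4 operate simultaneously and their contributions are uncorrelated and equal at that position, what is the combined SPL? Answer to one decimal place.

4 equal incoherent sources raise the level by 10·log₁₀(4) = 6.02 dB.
L_total = 77.3 + 6.02 = 83.3 dB SPL.

83.3 dB SPL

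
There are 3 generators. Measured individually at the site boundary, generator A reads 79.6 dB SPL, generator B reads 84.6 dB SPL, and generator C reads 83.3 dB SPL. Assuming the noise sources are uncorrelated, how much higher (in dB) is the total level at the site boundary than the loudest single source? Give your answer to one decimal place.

Incoherent sources sum as intensities:
L_total = 10·log₁₀(10^(79.6/10) + 10^(84.6/10) + 10^(83.3/10)) = 87.73 dB SPL.
Excess over the loudest (84.6 dB): 87.73 − 84.6 = 3.1 dB.

3.1 dB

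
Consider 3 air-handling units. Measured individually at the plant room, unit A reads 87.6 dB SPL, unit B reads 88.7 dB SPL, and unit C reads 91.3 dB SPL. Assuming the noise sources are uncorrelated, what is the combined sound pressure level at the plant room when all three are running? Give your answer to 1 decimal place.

94.3 dB SPL

Uncorrelated sources add in intensity (power), not in dB.
L_total = 10·log₁₀(10^(87.6/10) + 10^(88.7/10) + 10^(91.3/10)) = 10·log₁₀(2666000000) = 94.3 dB SPL.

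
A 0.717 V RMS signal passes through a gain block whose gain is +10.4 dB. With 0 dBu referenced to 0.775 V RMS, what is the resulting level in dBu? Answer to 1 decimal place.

Input level: 20·log₁₀(0.717/0.775) = -0.68 dBu.
Output: -0.68 + 10.4 = +9.7 dBu.

+9.7 dBu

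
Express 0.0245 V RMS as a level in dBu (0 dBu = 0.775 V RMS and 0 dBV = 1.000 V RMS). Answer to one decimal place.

-30.0 dBu

dBu = 20·log₁₀(V / 0.775 V).
20·log₁₀(0.0245/0.775) = -30.0 dBu.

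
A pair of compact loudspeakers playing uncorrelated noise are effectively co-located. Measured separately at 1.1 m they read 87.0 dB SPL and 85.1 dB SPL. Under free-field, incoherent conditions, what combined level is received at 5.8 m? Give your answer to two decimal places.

74.72 dB SPL

Combined at 1.1 m: 10·log₁₀(10^(87.0/10)+10^(85.1/10)) = 89.163 dB SPL.
Then apply −20·log₁₀(5.8/1.1) = -14.441 dB → 74.72 dB SPL.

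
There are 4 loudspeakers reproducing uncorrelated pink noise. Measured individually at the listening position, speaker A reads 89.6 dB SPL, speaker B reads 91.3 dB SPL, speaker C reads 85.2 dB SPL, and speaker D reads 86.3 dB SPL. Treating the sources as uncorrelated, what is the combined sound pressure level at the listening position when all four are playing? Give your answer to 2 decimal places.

Add the sources as powers (linear), then convert back to dB:
L_total = 10·log₁₀(10^(89.6/10) + 10^(91.3/10) + 10^(85.2/10) + 10^(86.3/10)) = 10·log₁₀(3019000000) = 94.80 dB SPL.

94.80 dB SPL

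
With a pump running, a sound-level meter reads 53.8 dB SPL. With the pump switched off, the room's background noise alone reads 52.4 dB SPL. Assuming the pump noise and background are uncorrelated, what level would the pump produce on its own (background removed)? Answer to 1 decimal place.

Remove the background by subtracting linear intensities:
L_src = 10·log₁₀(10^(53.8/10) − 10^(52.4/10)) = 10·log₁₀(66100) = 48.2 dB SPL.

48.2 dB SPL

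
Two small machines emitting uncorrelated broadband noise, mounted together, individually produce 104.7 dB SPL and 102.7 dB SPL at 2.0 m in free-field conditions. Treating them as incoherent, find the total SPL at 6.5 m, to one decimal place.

96.6 dB SPL

Combined at 2.0 m: 10·log₁₀(10^(104.7/10)+10^(102.7/10)) = 106.82 dB SPL.
Then apply −20·log₁₀(6.5/2.0) = -10.24 dB → 96.6 dB SPL.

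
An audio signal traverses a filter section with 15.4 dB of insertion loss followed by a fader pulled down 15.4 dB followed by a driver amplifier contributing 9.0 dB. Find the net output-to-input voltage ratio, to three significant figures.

0.0813

Net gain = (−15.4) + (−15.4) + 9.0 = -21.8 dB.
Voltage ratio = 10^(-21.8/20) = 0.0813.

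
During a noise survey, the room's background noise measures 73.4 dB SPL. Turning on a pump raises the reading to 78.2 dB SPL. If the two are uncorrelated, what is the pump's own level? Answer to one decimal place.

Background correction is a power subtraction:
L_src = 10·log₁₀(10^(78.2/10) − 10^(73.4/10)) = 10·log₁₀(44190000) = 76.5 dB SPL.

76.5 dB SPL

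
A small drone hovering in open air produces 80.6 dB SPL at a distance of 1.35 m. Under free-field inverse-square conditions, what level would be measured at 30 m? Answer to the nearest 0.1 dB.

Free-field point source: level drops by 20·log₁₀ of the distance ratio.
ΔL = −20·log₁₀(30/1.35) = -26.94 dB, so L₂ = 80.6 + (-26.94) = 53.7 dB SPL.

53.7 dB SPL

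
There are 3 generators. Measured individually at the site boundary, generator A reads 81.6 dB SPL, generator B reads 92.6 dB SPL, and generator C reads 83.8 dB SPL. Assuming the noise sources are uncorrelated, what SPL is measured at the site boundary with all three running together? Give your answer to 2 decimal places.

Add the sources as powers (linear), then convert back to dB:
L_total = 10·log₁₀(10^(81.6/10) + 10^(92.6/10) + 10^(83.8/10)) = 10·log₁₀(2204000000) = 93.43 dB SPL.

93.43 dB SPL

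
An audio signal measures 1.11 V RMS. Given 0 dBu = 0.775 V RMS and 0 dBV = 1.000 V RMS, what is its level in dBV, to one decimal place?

+0.9 dBV

dBV = 20·log₁₀(V / 1.000 V).
20·log₁₀(1.11/1.000) = +0.9 dBV.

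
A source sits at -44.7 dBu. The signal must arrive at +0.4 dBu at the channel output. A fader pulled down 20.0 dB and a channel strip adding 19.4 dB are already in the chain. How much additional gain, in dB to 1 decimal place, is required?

45.7 dB

The required make-up gain is the shortfall in the dB sum.
G = +0.4 − (-44.7) + 20.0 − 19.4 = 45.7 dB.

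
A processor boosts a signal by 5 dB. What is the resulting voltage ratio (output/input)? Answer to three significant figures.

Voltage ratio = 10^(dB/20).
10^(5/20) = 10^(0.2500) = 1.78.

1.78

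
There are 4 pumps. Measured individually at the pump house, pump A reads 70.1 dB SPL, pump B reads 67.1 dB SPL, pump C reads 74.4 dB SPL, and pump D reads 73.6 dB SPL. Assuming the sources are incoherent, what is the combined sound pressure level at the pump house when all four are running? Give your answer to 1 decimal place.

78.2 dB SPL

Incoherent sources sum as intensities:
L_total = 10·log₁₀(10^(70.1/10) + 10^(67.1/10) + 10^(74.4/10) + 10^(73.6/10)) = 10·log₁₀(65810000) = 78.2 dB SPL.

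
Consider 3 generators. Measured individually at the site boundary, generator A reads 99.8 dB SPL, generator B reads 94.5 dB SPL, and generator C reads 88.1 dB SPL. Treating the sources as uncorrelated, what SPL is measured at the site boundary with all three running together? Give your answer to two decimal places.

101.14 dB SPL

Uncorrelated sources add in intensity (power), not in dB.
L_total = 10·log₁₀(10^(99.8/10) + 10^(94.5/10) + 10^(88.1/10)) = 10·log₁₀(13014000000) = 101.14 dB SPL.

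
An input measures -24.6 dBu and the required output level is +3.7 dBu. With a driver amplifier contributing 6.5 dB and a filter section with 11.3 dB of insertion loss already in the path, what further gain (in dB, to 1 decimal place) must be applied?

The required make-up gain is the shortfall in the dB sum.
G = +3.7 − (-24.6) − 6.5 + 11.3 = 33.1 dB.

33.1 dB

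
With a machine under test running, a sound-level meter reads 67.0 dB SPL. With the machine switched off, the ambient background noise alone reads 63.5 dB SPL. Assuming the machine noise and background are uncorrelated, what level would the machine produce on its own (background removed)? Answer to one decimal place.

Background correction is a power subtraction:
L_src = 10·log₁₀(10^(67.0/10) − 10^(63.5/10)) = 10·log₁₀(2773000) = 64.4 dB SPL.

64.4 dB SPL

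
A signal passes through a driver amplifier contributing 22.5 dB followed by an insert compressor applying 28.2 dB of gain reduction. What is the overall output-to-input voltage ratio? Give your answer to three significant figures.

Net gain = 22.5 + (−28.2) = -5.7 dB.
Voltage ratio = 10^(-5.7/20) = 0.519.

0.519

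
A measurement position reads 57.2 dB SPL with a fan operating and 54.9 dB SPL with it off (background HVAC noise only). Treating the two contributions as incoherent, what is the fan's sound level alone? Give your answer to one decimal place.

53.3 dB SPL

Remove the background by subtracting linear intensities:
L_src = 10·log₁₀(10^(57.2/10) − 10^(54.9/10)) = 10·log₁₀(215800) = 53.3 dB SPL.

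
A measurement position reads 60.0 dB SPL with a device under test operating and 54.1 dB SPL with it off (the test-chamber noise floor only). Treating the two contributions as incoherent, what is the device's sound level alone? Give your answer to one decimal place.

Subtract intensities: L_src = 10·log₁₀(10^(L_total/10) − 10^(L_bg/10)).
L_src = 10·log₁₀(10^(60.0/10) − 10^(54.1/10)) = 10·log₁₀(743000) = 58.7 dB SPL.

58.7 dB SPL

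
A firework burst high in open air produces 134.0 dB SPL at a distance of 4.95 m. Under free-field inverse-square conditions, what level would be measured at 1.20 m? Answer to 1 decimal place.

146.3 dB SPL

Free-field point source: level drops by 20·log₁₀ of the distance ratio.
ΔL = −20·log₁₀(1.20/4.95) = 12.31 dB, so L₂ = 134.0 + (12.31) = 146.3 dB SPL.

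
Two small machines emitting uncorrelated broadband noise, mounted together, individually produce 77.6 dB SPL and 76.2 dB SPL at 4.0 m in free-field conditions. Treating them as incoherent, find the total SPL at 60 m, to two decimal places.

Combined at 4.0 m: 10·log₁₀(10^(77.6/10)+10^(76.2/10)) = 79.966 dB SPL.
Then apply −20·log₁₀(60/4.0) = -23.522 dB → 56.44 dB SPL.

56.44 dB SPL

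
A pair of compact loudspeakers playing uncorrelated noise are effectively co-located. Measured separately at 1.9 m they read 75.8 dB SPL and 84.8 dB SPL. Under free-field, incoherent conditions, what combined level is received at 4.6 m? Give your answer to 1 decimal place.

Combined at 1.9 m: 10·log₁₀(10^(75.8/10)+10^(84.8/10)) = 85.31 dB SPL.
Then apply −20·log₁₀(4.6/1.9) = -7.68 dB → 77.6 dB SPL.

77.6 dB SPL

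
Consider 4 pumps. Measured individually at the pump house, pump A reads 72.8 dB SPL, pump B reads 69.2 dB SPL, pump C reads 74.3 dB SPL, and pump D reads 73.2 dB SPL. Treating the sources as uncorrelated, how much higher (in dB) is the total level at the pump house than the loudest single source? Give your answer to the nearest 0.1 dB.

4.5 dB

Incoherent sources sum as intensities:
L_total = 10·log₁₀(10^(72.8/10) + 10^(69.2/10) + 10^(74.3/10) + 10^(73.2/10)) = 78.76 dB SPL.
Excess over the loudest (74.3 dB): 78.76 − 74.3 = 4.5 dB.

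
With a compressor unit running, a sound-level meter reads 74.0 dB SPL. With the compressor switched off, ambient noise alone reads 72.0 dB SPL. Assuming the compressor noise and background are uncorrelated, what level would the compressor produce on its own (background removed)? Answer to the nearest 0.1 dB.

Background correction is a power subtraction:
L_src = 10·log₁₀(10^(74.0/10) − 10^(72.0/10)) = 10·log₁₀(9270000) = 69.7 dB SPL.

69.7 dB SPL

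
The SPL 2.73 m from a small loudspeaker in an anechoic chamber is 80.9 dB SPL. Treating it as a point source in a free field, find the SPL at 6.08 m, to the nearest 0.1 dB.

73.9 dB SPL

Free-field point source: level drops by 20·log₁₀ of the distance ratio.
ΔL = −20·log₁₀(6.08/2.73) = -6.95 dB, so L₂ = 80.9 + (-6.95) = 73.9 dB SPL.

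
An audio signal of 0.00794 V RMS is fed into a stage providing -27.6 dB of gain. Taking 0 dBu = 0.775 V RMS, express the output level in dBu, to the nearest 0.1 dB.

-67.4 dBu

Input level: 20·log₁₀(0.00794/0.775) = -39.79 dBu.
Output: -39.79 − 27.6 = -67.4 dBu.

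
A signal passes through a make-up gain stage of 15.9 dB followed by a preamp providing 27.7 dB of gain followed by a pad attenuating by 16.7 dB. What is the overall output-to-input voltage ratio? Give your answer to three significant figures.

Net gain = 15.9 + 27.7 + (−16.7) = 26.9 dB.
Voltage ratio = 10^(26.9/20) = 22.1.

22.1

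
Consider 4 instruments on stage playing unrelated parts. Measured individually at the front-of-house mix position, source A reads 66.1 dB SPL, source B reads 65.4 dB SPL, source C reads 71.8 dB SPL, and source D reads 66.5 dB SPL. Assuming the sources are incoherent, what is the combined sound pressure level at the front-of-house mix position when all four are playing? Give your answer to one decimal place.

Add the sources as powers (linear), then convert back to dB:
L_total = 10·log₁₀(10^(66.1/10) + 10^(65.4/10) + 10^(71.8/10) + 10^(66.5/10)) = 10·log₁₀(27140000) = 74.3 dB SPL.

74.3 dB SPL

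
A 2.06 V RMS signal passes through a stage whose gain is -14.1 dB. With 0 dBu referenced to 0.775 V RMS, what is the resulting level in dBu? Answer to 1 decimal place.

-5.6 dBu

Input level: 20·log₁₀(2.06/0.775) = 8.49 dBu.
Output: 8.49 − 14.1 = -5.6 dBu.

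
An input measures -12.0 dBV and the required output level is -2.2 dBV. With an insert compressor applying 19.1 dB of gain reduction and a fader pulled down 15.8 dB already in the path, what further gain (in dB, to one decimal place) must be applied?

44.7 dB

The required make-up gain is the shortfall in the dB sum.
G = -2.2 − (-12.0) + 19.1 + 15.8 = 44.7 dB.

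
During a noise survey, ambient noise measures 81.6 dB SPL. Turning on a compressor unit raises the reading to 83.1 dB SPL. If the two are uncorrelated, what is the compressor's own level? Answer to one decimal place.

77.8 dB SPL

Subtract intensities: L_src = 10·log₁₀(10^(L_total/10) − 10^(L_bg/10)).
L_src = 10·log₁₀(10^(83.1/10) − 10^(81.6/10)) = 10·log₁₀(59630000) = 77.8 dB SPL.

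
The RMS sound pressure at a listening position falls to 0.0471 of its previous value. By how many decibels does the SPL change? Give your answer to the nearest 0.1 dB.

-26.5 dB

Sound pressure is an amplitude quantity: ΔL = 20·log₁₀(p₂/p₁).
20·log₁₀(0.0471) = -26.5 dB.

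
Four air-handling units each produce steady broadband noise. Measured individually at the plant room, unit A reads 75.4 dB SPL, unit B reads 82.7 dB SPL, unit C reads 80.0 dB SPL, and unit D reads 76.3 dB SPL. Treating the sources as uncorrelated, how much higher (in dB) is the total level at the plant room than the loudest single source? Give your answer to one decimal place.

2.9 dB

Incoherent sources sum as intensities:
L_total = 10·log₁₀(10^(75.4/10) + 10^(82.7/10) + 10^(80.0/10) + 10^(76.3/10)) = 85.61 dB SPL.
Excess over the loudest (82.7 dB): 85.61 − 82.7 = 2.9 dB.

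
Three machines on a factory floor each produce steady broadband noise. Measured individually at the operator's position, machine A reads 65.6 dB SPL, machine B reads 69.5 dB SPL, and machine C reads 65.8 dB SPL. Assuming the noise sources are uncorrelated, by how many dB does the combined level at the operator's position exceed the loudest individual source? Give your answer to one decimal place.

2.6 dB

Add the sources as powers (linear), then convert back to dB:
L_total = 10·log₁₀(10^(65.6/10) + 10^(69.5/10) + 10^(65.8/10)) = 72.13 dB SPL.
Excess over the loudest (69.5 dB): 72.13 − 69.5 = 2.6 dB.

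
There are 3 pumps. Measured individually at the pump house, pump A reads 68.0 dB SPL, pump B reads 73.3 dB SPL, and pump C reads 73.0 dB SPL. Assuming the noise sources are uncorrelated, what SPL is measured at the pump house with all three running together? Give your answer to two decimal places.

76.78 dB SPL

Add the sources as powers (linear), then convert back to dB:
L_total = 10·log₁₀(10^(68.0/10) + 10^(73.3/10) + 10^(73.0/10)) = 10·log₁₀(47640000) = 76.78 dB SPL.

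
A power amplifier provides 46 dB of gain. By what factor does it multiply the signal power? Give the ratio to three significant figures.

Power ratio = 10^(dB/10).
10^(46/10) = 10^(4.600) = 39800.

39800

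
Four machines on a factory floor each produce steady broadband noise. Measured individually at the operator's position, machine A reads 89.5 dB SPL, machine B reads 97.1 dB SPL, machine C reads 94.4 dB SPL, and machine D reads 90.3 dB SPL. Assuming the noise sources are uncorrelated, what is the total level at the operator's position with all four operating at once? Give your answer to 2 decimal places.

99.93 dB SPL

Uncorrelated sources add in intensity (power), not in dB.
L_total = 10·log₁₀(10^(89.5/10) + 10^(97.1/10) + 10^(94.4/10) + 10^(90.3/10)) = 10·log₁₀(9846000000) = 99.93 dB SPL.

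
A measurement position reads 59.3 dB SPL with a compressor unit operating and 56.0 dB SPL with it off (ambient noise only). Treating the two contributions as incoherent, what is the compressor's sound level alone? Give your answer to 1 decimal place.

Remove the background by subtracting linear intensities:
L_src = 10·log₁₀(10^(59.3/10) − 10^(56.0/10)) = 10·log₁₀(453000) = 56.6 dB SPL.

56.6 dB SPL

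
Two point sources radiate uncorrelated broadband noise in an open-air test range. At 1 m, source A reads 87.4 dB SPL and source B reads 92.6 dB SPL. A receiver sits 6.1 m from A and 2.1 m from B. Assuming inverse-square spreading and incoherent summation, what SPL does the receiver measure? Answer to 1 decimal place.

At the listener: L_A = 87.4 − 20·log₁₀(6.1) = 71.69 dB; L_B = 92.6 − 20·log₁₀(2.1) = 86.16 dB.
Combined: 10·log₁₀(10^(71.69/10)+10^(86.16/10)) = 86.3 dB SPL.

86.3 dB SPL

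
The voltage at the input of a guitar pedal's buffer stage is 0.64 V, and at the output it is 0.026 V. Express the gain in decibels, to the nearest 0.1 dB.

-27.8 dB

For a voltage ratio, dB = 20·log₁₀(V₂/V₁).
20·log₁₀(0.026/0.64) = 20·log₁₀(0.04062) = -27.8 dB.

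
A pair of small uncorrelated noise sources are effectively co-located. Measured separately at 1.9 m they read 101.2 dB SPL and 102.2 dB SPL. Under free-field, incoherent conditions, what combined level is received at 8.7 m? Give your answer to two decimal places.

Combined at 1.9 m: 10·log₁₀(10^(101.2/10)+10^(102.2/10)) = 104.739 dB SPL.
Then apply −20·log₁₀(8.7/1.9) = -13.215 dB → 91.52 dB SPL.

91.52 dB SPL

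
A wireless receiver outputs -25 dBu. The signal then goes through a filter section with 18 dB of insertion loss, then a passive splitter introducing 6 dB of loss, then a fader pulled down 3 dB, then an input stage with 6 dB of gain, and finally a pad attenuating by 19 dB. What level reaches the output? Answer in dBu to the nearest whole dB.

-65 dBu

In dB, series stages simply add:
-25 − 18 − 6 − 3 + 6 − 19 = -65 dBu.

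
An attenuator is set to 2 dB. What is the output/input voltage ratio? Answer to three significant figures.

Voltage ratio = 10^(dB/20).
10^(-2/20) = 10^(-0.1000) = 0.794.

0.794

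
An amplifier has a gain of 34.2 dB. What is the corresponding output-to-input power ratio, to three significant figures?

Power ratio = 10^(dB/10).
10^(34.2/10) = 10^(3.420) = 2630.

2630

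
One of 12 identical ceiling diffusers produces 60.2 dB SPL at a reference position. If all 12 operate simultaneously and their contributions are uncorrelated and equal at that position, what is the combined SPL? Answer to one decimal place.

12 equal incoherent sources raise the level by 10·log₁₀(12) = 10.79 dB.
L_total = 60.2 + 10.79 = 71.0 dB SPL.

71.0 dB SPL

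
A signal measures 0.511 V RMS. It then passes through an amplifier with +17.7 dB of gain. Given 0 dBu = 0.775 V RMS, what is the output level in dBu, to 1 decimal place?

Input level: 20·log₁₀(0.511/0.775) = -3.62 dBu.
Output: -3.62 + 17.7 = +14.1 dBu.

+14.1 dBu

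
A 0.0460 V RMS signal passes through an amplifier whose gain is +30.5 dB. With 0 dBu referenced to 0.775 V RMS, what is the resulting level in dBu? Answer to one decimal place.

+6.0 dBu

Input level: 20·log₁₀(0.0460/0.775) = -24.53 dBu.
Output: -24.53 + 30.5 = +6.0 dBu.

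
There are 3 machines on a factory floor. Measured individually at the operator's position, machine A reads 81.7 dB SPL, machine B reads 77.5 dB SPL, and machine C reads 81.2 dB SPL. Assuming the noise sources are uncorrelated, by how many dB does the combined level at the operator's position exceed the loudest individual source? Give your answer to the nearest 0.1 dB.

Uncorrelated sources add in intensity (power), not in dB.
L_total = 10·log₁₀(10^(81.7/10) + 10^(77.5/10) + 10^(81.2/10)) = 85.26 dB SPL.
Excess over the loudest (81.7 dB): 85.26 − 81.7 = 3.6 dB.

3.6 dB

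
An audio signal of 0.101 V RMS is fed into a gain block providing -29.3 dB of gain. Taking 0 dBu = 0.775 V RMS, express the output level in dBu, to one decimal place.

Input level: 20·log₁₀(0.101/0.775) = -17.70 dBu.
Output: -17.70 − 29.3 = -47.0 dBu.

-47.0 dBu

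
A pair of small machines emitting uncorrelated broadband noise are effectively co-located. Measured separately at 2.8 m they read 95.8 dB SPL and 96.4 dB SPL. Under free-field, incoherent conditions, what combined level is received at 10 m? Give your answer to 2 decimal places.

Combined at 2.8 m: 10·log₁₀(10^(95.8/10)+10^(96.4/10)) = 99.121 dB SPL.
Then apply −20·log₁₀(10/2.8) = -11.057 dB → 88.06 dB SPL.

88.06 dB SPL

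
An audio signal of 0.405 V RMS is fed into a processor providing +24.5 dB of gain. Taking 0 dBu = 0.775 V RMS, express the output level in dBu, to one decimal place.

Input level: 20·log₁₀(0.405/0.775) = -5.64 dBu.
Output: -5.64 + 24.5 = +18.9 dBu.

+18.9 dBu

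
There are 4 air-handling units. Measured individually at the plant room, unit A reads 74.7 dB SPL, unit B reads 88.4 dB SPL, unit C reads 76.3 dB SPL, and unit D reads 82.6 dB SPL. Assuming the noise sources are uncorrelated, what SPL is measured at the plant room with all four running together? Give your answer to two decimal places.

89.76 dB SPL

Add the sources as powers (linear), then convert back to dB:
L_total = 10·log₁₀(10^(74.7/10) + 10^(88.4/10) + 10^(76.3/10) + 10^(82.6/10)) = 10·log₁₀(946000000) = 89.76 dB SPL.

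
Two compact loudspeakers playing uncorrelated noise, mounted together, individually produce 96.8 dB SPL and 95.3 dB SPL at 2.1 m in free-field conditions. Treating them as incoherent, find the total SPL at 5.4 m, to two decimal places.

Combined at 2.1 m: 10·log₁₀(10^(96.8/10)+10^(95.3/10)) = 99.125 dB SPL.
Then apply −20·log₁₀(5.4/2.1) = -8.203 dB → 90.92 dB SPL.

90.92 dB SPL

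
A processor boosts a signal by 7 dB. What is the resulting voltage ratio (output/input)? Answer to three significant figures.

2.24

Voltage ratio = 10^(dB/20).
10^(7/20) = 10^(0.3500) = 2.24.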